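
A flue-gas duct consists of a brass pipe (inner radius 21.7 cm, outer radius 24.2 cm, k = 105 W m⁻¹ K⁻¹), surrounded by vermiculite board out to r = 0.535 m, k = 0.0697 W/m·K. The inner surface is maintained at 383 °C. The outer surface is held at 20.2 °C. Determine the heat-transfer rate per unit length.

Q' = 200 W/m

Resistance network (inner→outer):
  R'_brass = ln(0.242/0.217)/(2πk) = 0.1090/(2π·105) = 1.653×10^-4 m·K/W
  R'_vermiculite board = ln(0.535/0.242)/(2πk) = 0.7933/(2π·0.0697) = 1.812 m·K/W
ΣR = 1.653×10^-4 + 1.812 = 1.812 m·K/W
Q' = ΔT/ΣR = (383 °C − 20.2 °C)/1.812 = 200 W/m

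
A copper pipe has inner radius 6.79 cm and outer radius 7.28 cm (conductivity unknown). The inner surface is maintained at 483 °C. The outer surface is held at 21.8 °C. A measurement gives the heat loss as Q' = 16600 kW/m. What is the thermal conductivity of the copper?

ΣR = ΔT/Q' = |483 − 21.8|/1.66×10^7 = 2.778×10^-5 m·K/W
ln(r₂/r₁)/(2πk) = 2.778×10^-5 ⇒ k = 0.06968/(2π·2.778×10^-5) = 399 W/m·K

k = 399 W/m·K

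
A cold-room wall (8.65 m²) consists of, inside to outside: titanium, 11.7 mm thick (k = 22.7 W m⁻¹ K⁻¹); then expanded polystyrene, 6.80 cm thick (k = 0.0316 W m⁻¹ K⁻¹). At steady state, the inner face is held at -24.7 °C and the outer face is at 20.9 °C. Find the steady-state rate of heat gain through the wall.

Resistance network (inner→outer):
  R_titanium = L/(kA) = 0.0117/(22.7·8.65) = 5.959×10^-5 K/W
  R_expanded polystyrene = L/(kA) = 0.0680/(0.0316·8.65) = 0.2488 K/W
ΣR = 5.959×10^-5 + 0.2488 = 0.2489 K/W
Q = ΔT/ΣR = (-24.7 °C − 20.9 °C)/0.2489 = -183 W
(Negative Q ⇒ heat flows inward; heat gain = 183 W.)

Q = 183 W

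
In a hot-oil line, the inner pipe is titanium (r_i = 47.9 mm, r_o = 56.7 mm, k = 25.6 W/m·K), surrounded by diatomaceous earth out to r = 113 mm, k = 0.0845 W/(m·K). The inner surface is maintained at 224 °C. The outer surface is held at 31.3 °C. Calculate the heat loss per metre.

Q' = 148 W/m

Series thermal resistances, inner to outer:
  R'_titanium = ln(0.0567/0.0479)/(2πk) = 0.1687/(2π·25.6) = 0.001049 m·K/W
  R'_diatomaceous earth = ln(0.113/0.0567)/(2πk) = 0.6896/(2π·0.0845) = 1.299 m·K/W
ΣR = 0.001049 + 1.299 = 1.300 m·K/W
Q' = ΔT/ΣR = (224 °C − 31.3 °C)/1.300 = 148 W/m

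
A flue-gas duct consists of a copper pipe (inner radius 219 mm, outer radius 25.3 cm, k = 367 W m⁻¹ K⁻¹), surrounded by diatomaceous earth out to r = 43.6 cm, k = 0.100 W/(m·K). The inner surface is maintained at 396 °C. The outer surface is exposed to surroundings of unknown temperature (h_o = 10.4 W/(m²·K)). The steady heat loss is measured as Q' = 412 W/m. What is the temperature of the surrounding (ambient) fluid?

Series resistances:
  R'_copper = ln(0.253/0.219)/(2πk) = 0.1443/(2π·367) = 6.259×10^-5 m·K/W
  R'_diatomaceous earth = ln(0.436/0.253)/(2πk) = 0.5443/(2π·0.100) = 0.8662 m·K/W
  R'_conv,out = 1/(2πr h) = 1/(2π·0.436·10.4) = 0.03510 m·K/W
ΣR = 0.9014 m·K/W
ΔT = Q'·ΣR = 412 × 0.9014 = 371.4 K
Heat flows outward, so T_out = T_in − ΔT = 396 − 371.4 = 24.6 °C

T_out = 24.6 °C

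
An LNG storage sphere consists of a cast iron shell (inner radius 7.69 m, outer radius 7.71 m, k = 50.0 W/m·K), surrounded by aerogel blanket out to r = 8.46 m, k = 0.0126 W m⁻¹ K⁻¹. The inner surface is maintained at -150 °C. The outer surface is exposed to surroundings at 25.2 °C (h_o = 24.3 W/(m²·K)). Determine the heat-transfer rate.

Treat each layer as a resistance in series:
  R_cast iron = (1/7.69 − 1/7.71)/(4πk) = 3.373×10^-4/(4π·50.0) = 5.369×10^-7 K/W
  R_aerogel blanket = (1/7.71 − 1/8.46)/(4πk) = 0.01150/(4π·0.0126) = 0.07262 K/W
  R_conv,out = 1/(4πr²h) = 1/(4π·8.46²·24.3) = 4.576×10^-5 K/W
ΣR = 5.369×10^-7 + 0.07262 + 4.576×10^-5 = 0.07267 K/W
Q = ΔT/ΣR = (-150 °C − 25.2 °C)/0.07267 = -2410 W
(Negative Q ⇒ heat flows inward; heat gain = 2410 W.)

Q = 2.41 kW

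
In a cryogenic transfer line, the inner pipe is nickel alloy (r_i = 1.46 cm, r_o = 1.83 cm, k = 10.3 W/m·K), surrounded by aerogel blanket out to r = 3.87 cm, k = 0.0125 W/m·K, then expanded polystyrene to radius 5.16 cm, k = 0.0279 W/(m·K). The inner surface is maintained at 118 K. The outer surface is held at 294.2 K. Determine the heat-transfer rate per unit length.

Q' = 15.8 W/m

Series thermal resistances, inner to outer:
  R'_nickel alloy = ln(0.0183/0.0146)/(2πk) = 0.2259/(2π·10.3) = 0.003490 m·K/W
  R'_aerogel blanket = ln(0.0387/0.0183)/(2πk) = 0.7489/(2π·0.0125) = 9.536 m·K/W
  R'_expanded polystyrene = ln(0.0516/0.0387)/(2πk) = 0.2877/(2π·0.0279) = 1.641 m·K/W
ΣR = 0.003490 + 9.536 + 1.641 = 11.18 m·K/W
Q' = ΔT/ΣR = (118 K − 294.2 K)/11.18 = -15.8 W/m
(Negative Q' ⇒ heat flows inward; heat gain = 15.8 W/m.)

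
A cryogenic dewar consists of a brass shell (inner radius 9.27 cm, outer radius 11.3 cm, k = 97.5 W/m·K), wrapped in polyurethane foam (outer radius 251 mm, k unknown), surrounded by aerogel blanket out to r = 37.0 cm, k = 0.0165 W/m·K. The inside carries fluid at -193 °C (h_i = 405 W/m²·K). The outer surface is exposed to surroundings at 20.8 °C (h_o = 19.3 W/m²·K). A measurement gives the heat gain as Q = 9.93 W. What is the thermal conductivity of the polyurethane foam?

ΣR = ΔT/Q = |-193 − 20.8|/9.93 = 21.53 K/W
Known resistances:
  R_conv,in = 1/(4πr²h) = 1/(4π·0.0927²·405) = 0.02287 K/W
  R_brass = (1/0.0927 − 1/0.113)/(4πk) = 1.938/(4π·97.5) = 0.001582 K/W
  R_aerogel blanket = (1/0.251 − 1/0.370)/(4πk) = 1.281/(4π·0.0165) = 6.180 K/W
  R_conv,out = 1/(4πr²h) = 1/(4π·0.370²·19.3) = 0.03012 K/W
R_polyurethane foam = ΣR − ΣR_known = 21.53 − 6.235 = 15.30 K/W
(1/r₁−1/r₂)/(4πk) = 15.30 ⇒ k = 4.865/(4π·15.30) = 0.0253 W/m·K

k = 0.0253 W/m·K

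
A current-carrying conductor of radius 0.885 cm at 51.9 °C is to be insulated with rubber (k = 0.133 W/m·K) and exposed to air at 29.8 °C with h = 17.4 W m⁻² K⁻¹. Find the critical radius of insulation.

r_cr = 0.764 cm

For a cylinder, r_cr = k_ins/h = 0.133/17.4 = 0.00764 m = 0.764 cm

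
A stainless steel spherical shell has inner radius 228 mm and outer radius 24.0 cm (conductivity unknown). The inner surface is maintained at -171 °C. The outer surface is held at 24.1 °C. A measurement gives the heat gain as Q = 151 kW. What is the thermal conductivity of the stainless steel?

k = 13.5 W/m·K

ΣR = ΔT/Q = |-171 − 24.1|/1.51×10^5 = 0.001292 K/W
(1/r₁−1/r₂)/(4πk) = 0.001292 ⇒ k = 0.2193/(4π·0.001292) = 13.5 W/m·K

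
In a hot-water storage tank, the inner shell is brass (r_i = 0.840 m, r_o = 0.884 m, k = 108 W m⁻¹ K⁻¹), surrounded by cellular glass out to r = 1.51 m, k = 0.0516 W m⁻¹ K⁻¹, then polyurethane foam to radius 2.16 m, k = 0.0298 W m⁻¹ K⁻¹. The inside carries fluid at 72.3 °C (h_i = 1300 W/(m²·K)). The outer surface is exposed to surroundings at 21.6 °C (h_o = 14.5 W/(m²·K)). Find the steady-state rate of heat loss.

Q = 40.3 W

Treat each layer as a resistance in series:
  R_conv,in = 1/(4πr²h) = 1/(4π·0.840²·1300) = 8.675×10^-5 K/W
  R_brass = (1/0.840 − 1/0.884)/(4πk) = 0.05925/(4π·108) = 4.366×10^-5 K/W
  R_cellular glass = (1/0.884 − 1/1.51)/(4πk) = 0.4690/(4π·0.0516) = 0.7232 K/W
  R_polyurethane foam = (1/1.51 − 1/2.16)/(4πk) = 0.1993/(4π·0.0298) = 0.5322 K/W
  R_conv,out = 1/(4πr²h) = 1/(4π·2.16²·14.5) = 0.001176 K/W
ΣR = 8.675×10^-5 + 4.366×10^-5 + 0.7232 + 0.5322 + 0.001176 = 1.257 K/W
Q = ΔT/ΣR = (72.3 °C − 21.6 °C)/1.257 = 40.3 W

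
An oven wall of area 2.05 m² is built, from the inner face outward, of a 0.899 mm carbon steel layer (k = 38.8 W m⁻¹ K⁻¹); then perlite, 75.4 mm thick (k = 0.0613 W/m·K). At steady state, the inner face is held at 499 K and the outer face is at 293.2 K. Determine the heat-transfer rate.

Q = 343 W

Series thermal resistances, inner to outer:
  R_carbon steel = L/(kA) = 8.99×10^-4/(38.8·2.05) = 1.130×10^-5 K/W
  R_perlite = L/(kA) = 0.0754/(0.0613·2.05) = 0.6000 K/W
ΣR = 1.130×10^-5 + 0.6000 = 0.6000 K/W
Q = ΔT/ΣR = (499 K − 293.2 K)/0.6000 = 343 W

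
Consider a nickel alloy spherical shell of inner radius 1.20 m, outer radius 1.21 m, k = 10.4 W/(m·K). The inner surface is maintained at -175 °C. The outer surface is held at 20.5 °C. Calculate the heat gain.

Q = 4πk·ΔT/(1/r₁ − 1/r₂) = 4π × 10.4 × 195.5 / (1/1.20 − 1/1.21) = 3.71×10^6 W

Q = 3710 kW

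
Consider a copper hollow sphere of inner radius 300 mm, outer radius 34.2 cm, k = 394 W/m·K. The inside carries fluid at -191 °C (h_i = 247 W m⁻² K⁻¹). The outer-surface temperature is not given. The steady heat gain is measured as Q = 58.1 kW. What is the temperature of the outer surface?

Sum the resistances:
  R_conv,in = 1/(4πr²h) = 1/(4π·0.300²·247) = 0.003580 K/W
  R_copper = (1/0.300 − 1/0.342)/(4πk) = 0.4094/(4π·394) = 8.268×10^-5 K/W
ΣR = 0.003662 K/W
ΔT = Q·ΣR = 58100 × 0.003662 = 212.8 K
Heat flows inward, so T_out = T_in + ΔT = -191 + 212.8 = 21.8 °C

T_out = 21.8 °C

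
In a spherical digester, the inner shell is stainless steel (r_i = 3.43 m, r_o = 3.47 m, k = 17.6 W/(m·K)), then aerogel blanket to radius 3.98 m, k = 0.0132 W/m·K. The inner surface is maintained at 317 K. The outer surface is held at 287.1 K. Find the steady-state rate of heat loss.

Q = 134 W

Treat each layer as a resistance in series:
  R_stainless steel = (1/3.43 − 1/3.47)/(4πk) = 0.003361/(4π·17.6) = 1.520×10^-5 K/W
  R_aerogel blanket = (1/3.47 − 1/3.98)/(4πk) = 0.03693/(4π·0.0132) = 0.2226 K/W
ΣR = 1.520×10^-5 + 0.2226 = 0.2226 K/W
Q = ΔT/ΣR = (317 K − 287.1 K)/0.2226 = 134 W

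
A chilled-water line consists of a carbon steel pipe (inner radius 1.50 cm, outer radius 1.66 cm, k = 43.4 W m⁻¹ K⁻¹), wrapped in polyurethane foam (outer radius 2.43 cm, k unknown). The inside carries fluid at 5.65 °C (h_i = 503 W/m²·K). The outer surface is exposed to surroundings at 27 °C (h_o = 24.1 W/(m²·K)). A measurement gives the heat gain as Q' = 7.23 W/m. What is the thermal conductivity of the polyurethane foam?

ΣR = ΔT/Q' = |5.65 − 27|/7.23 = 2.953 m·K/W
Known resistances:
  R'_conv,in = 1/(2πr h) = 1/(2π·0.0150·503) = 0.02109 m·K/W
  R'_carbon steel = ln(0.0166/0.0150)/(2πk) = 0.1014/(2π·43.4) = 3.717×10^-4 m·K/W
  R'_conv,out = 1/(2πr h) = 1/(2π·0.0243·24.1) = 0.2718 m·K/W
R_polyurethane foam = ΣR − ΣR_known = 2.953 − 0.2933 = 2.660 m·K/W
ln(r₂/r₁)/(2πk) = 2.660 ⇒ k = 0.3811/(2π·2.660) = 0.0228 W/m·K

k = 0.0228 W/m·K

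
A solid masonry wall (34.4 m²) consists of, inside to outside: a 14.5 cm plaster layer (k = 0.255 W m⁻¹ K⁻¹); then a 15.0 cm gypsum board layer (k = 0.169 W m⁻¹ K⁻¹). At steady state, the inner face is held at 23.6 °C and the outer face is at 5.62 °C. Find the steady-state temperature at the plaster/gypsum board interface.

Resistance network (inner→outer):
  R_plaster = L/(kA) = 0.145/(0.255·34.4) = 0.01653 K/W
  R_gypsum board = L/(kA) = 0.150/(0.169·34.4) = 0.02580 K/W
ΣR = 0.01653 + 0.02580 = 0.04233 K/W
Q = ΔT/ΣR = (23.6 °C − 5.62 °C)/0.04233 = 424.8 W
From the inner boundary to the plaster/gypsum board interface, ΣR_partial = 0.01653 K/W.
T_interface = T_in − Q·ΣR_partial = 23.6 °C − (424.8)(0.01653) = 16.6 °C

T = 16.6 °C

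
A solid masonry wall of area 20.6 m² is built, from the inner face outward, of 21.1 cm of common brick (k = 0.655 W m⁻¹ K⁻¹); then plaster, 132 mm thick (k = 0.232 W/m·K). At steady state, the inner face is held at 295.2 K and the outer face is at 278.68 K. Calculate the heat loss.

Treat each layer as a resistance in series:
  R_common brick = L/(kA) = 0.211/(0.655·20.6) = 0.01564 K/W
  R_plaster = L/(kA) = 0.132/(0.232·20.6) = 0.02762 K/W
ΣR = 0.01564 + 0.02762 = 0.04326 K/W
Q = ΔT/ΣR = (295.2 K − 278.68 K)/0.04326 = 382 W

Q = 382 W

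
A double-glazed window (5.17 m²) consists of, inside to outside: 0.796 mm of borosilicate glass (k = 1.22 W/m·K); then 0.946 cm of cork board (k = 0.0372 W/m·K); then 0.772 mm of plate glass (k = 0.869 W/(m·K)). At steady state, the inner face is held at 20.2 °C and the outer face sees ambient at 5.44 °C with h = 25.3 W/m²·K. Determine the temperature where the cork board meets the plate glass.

Series thermal resistances, inner to outer:
  R_borosilicate glass = L/(kA) = 7.96×10^-4/(1.22·5.17) = 1.262×10^-4 K/W
  R_cork board = L/(kA) = 0.00946/(0.0372·5.17) = 0.04919 K/W
  R_plate glass = L/(kA) = 7.72×10^-4/(0.869·5.17) = 1.718×10^-4 K/W
  R_conv,out = 1/(hA) = 1/(25.3·5.17) = 0.007645 K/W
ΣR = 1.262×10^-4 + 0.04919 + 1.718×10^-4 + 0.007645 = 0.05713 K/W
Q = ΔT/ΣR = (20.2 °C − 5.44 °C)/0.05713 = 258.4 W
From the inner boundary to the cork board/plate glass interface, ΣR_partial = 0.04932 K/W.
T_interface = T_in − Q·ΣR_partial = 20.2 °C − (258.4)(0.04932) = 7.46 °C

T = 7.46 °C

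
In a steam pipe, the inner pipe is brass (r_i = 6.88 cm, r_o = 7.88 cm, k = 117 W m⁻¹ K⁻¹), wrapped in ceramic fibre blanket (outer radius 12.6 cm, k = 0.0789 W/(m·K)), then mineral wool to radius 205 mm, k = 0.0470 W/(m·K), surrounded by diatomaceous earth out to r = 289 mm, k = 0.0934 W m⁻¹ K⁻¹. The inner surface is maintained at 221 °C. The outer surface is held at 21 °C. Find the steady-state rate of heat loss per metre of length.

Treat each layer as a resistance in series:
  R'_brass = ln(0.0788/0.0688)/(2πk) = 0.1357/(2π·117) = 1.846×10^-4 m·K/W
  R'_ceramic fibre blanket = ln(0.126/0.0788)/(2πk) = 0.4694/(2π·0.0789) = 0.9468 m·K/W
  R'_mineral wool = ln(0.205/0.126)/(2πk) = 0.4867/(2π·0.0470) = 1.648 m·K/W
  R'_diatomaceous earth = ln(0.289/0.205)/(2πk) = 0.3434/(2π·0.0934) = 0.5852 m·K/W
ΣR = 1.846×10^-4 + 0.9468 + 1.648 + 0.5852 = 3.180 m·K/W
Q' = ΔT/ΣR = (221 °C − 21 °C)/3.180 = 62.9 W/m

Q' = 62.9 W/m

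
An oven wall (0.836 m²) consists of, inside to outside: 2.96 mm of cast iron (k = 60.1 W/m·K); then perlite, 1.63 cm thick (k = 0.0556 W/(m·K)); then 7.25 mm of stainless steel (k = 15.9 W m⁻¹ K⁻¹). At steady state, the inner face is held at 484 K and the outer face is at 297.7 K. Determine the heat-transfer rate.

Q = 530 W

Treat each layer as a resistance in series:
  R_cast iron = L/(kA) = 0.00296/(60.1·0.836) = 5.891×10^-5 K/W
  R_perlite = L/(kA) = 0.0163/(0.0556·0.836) = 0.3507 K/W
  R_stainless steel = L/(kA) = 0.00725/(15.9·0.836) = 5.454×10^-4 K/W
ΣR = 5.891×10^-5 + 0.3507 + 5.454×10^-4 = 0.3513 K/W
Q = ΔT/ΣR = (484 K − 297.7 K)/0.3513 = 530 W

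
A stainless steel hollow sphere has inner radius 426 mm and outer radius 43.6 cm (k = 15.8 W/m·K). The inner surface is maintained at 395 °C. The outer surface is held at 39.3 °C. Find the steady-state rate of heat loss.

Q = 4πk·ΔT/(1/r₁ − 1/r₂) = 4π × 15.8 × 355.7 / (1/0.426 − 1/0.436) = 1.31×10^6 W

Q = 1310 kW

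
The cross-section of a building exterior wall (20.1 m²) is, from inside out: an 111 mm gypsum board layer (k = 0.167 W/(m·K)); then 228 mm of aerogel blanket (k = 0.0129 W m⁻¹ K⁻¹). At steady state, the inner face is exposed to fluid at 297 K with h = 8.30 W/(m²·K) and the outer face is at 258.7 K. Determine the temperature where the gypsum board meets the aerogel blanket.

T = 295.4 K

Treat each layer as a resistance in series:
  R_conv,in = 1/(hA) = 1/(8.30·20.1) = 0.005994 K/W
  R_gypsum board = L/(kA) = 0.111/(0.167·20.1) = 0.03307 K/W
  R_aerogel blanket = L/(kA) = 0.228/(0.0129·20.1) = 0.8793 K/W
ΣR = 0.005994 + 0.03307 + 0.8793 = 0.9184 K/W
Q = ΔT/ΣR = (297 K − 258.7 K)/0.9184 = 41.70 W
From the inner boundary to the gypsum board/aerogel blanket interface, ΣR_partial = 0.03906 K/W.
T_interface = T_in − Q·ΣR_partial = 297 K − (41.70)(0.03906) = 295.4 K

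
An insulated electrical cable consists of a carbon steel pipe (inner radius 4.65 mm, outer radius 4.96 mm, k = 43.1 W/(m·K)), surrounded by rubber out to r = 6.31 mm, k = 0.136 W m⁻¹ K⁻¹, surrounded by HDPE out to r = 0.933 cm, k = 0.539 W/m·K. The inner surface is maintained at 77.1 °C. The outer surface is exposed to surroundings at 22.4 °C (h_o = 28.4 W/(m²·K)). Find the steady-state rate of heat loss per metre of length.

Series thermal resistances, inner to outer:
  R'_carbon steel = ln(0.00496/0.00465)/(2πk) = 0.06454/(2π·43.1) = 2.383×10^-4 m·K/W
  R'_rubber = ln(0.00631/0.00496)/(2πk) = 0.2407/(2π·0.136) = 0.2817 m·K/W
  R'_HDPE = ln(0.00933/0.00631)/(2πk) = 0.3911/(2π·0.539) = 0.1155 m·K/W
  R'_conv,out = 1/(2πr h) = 1/(2π·0.00933·28.4) = 0.6006 m·K/W
ΣR = 2.383×10^-4 + 0.2817 + 0.1155 + 0.6006 = 0.9980 m·K/W
Q' = ΔT/ΣR = (77.1 °C − 22.4 °C)/0.9980 = 54.8 W/m

Q' = 54.8 W/m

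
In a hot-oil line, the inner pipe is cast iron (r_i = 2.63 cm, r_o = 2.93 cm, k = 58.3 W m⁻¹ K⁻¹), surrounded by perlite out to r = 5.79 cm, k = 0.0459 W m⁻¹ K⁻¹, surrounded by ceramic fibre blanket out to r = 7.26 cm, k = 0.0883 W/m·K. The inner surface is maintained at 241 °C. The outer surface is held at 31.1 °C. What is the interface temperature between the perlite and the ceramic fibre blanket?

Treat each layer as a resistance in series:
  R'_cast iron = ln(0.0293/0.0263)/(2πk) = 0.1080/(2π·58.3) = 2.949×10^-4 m·K/W
  R'_perlite = ln(0.0579/0.0293)/(2πk) = 0.6811/(2π·0.0459) = 2.362 m·K/W
  R'_ceramic fibre blanket = ln(0.0726/0.0579)/(2πk) = 0.2262/(2π·0.0883) = 0.4078 m·K/W
ΣR = 2.949×10^-4 + 2.362 + 0.4078 = 2.770 m·K/W
Q' = ΔT/ΣR = (241 °C − 31.1 °C)/2.770 = 75.78 W/m
From the inner boundary to the perlite/ceramic fibre blanket interface, ΣR_partial = 2.362 m·K/W.
T_interface = T_in − Q'·ΣR_partial = 241 °C − (75.78)(2.362) = 62.0 °C

T = 62.0 °C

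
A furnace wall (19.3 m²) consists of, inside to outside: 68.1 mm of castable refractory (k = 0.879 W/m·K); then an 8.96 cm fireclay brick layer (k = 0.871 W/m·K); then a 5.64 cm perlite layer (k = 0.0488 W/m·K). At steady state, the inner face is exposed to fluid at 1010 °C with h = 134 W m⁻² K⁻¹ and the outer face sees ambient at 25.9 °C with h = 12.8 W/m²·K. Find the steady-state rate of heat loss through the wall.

Resistance network (inner→outer):
  R_conv,in = 1/(hA) = 1/(134·19.3) = 3.867×10^-4 K/W
  R_castable refractory = L/(kA) = 0.0681/(0.879·19.3) = 0.004014 K/W
  R_fireclay brick = L/(kA) = 0.0896/(0.871·19.3) = 0.005330 K/W
  R_perlite = L/(kA) = 0.0564/(0.0488·19.3) = 0.05988 K/W
  R_conv,out = 1/(hA) = 1/(12.8·19.3) = 0.004048 K/W
ΣR = 3.867×10^-4 + 0.004014 + 0.005330 + 0.05988 + 0.004048 = 0.07366 K/W
Q = ΔT/ΣR = (1010 °C − 25.9 °C)/0.07366 = 13400 W

Q = 13400 W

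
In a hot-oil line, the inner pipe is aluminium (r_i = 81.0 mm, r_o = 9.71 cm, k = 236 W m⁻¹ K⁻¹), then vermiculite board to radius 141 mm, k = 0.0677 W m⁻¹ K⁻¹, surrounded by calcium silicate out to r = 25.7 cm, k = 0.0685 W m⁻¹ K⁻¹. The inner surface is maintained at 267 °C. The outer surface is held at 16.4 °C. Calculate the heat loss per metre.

Q' = 110 W/m

Series thermal resistances, inner to outer:
  R'_aluminium = ln(0.0971/0.0810)/(2πk) = 0.1813/(2π·236) = 1.223×10^-4 m·K/W
  R'_vermiculite board = ln(0.141/0.0971)/(2πk) = 0.3730/(2π·0.0677) = 0.8769 m·K/W
  R'_calcium silicate = ln(0.257/0.141)/(2πk) = 0.6003/(2π·0.0685) = 1.395 m·K/W
ΣR = 1.223×10^-4 + 0.8769 + 1.395 = 2.272 m·K/W
Q' = ΔT/ΣR = (267 °C − 16.4 °C)/2.272 = 110 W/m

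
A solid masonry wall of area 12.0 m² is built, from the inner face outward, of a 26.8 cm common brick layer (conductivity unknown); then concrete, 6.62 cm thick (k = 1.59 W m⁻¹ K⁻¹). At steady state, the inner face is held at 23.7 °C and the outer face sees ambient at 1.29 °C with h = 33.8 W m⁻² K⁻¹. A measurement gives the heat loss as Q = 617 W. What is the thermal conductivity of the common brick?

k = 0.735 W/m·K

ΣR = ΔT/Q = |23.7 − 1.29|/617 = 0.03632 K/W
Known resistances:
  R_concrete = L/(kA) = 0.0662/(1.59·12.0) = 0.003470 K/W
  R_conv,out = 1/(hA) = 1/(33.8·12.0) = 0.002465 K/W
R_common brick = ΣR − ΣR_known = 0.03632 − 0.005935 = 0.03038 K/W
L/(kA) = 0.03038 ⇒ k = 0.268/(0.03038·12.0) = 0.735 W/m·K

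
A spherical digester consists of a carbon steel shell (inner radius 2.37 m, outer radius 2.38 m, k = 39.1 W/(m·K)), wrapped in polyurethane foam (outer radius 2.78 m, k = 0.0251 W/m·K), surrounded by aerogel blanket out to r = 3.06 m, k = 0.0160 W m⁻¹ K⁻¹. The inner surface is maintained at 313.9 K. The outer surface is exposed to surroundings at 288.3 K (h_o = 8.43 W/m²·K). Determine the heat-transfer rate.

Resistance network (inner→outer):
  R_carbon steel = (1/2.37 − 1/2.38)/(4πk) = 0.001773/(4π·39.1) = 3.608×10^-6 K/W
  R_polyurethane foam = (1/2.38 − 1/2.78)/(4πk) = 0.06046/(4π·0.0251) = 0.1917 K/W
  R_aerogel blanket = (1/2.78 − 1/3.06)/(4πk) = 0.03291/(4π·0.0160) = 0.1637 K/W
  R_conv,out = 1/(4πr²h) = 1/(4π·3.06²·8.43) = 0.001008 K/W
ΣR = 3.608×10^-6 + 0.1917 + 0.1637 + 0.001008 = 0.3564 K/W
Q = ΔT/ΣR = (313.9 K − 288.3 K)/0.3564 = 71.8 W

Q = 71.8 W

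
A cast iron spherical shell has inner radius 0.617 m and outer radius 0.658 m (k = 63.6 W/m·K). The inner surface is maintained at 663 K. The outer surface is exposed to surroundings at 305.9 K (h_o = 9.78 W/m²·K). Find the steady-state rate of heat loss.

Q = 18900 W

Resistance network (inner→outer):
  R_cast iron = (1/0.617 − 1/0.658)/(4πk) = 0.1010/(4π·63.6) = 1.264×10^-4 K/W
  R_conv,out = 1/(4πr²h) = 1/(4π·0.658²·9.78) = 0.01879 K/W
ΣR = 1.264×10^-4 + 0.01879 = 0.01892 K/W
Q = ΔT/ΣR = (663 K − 305.9 K)/0.01892 = 18900 W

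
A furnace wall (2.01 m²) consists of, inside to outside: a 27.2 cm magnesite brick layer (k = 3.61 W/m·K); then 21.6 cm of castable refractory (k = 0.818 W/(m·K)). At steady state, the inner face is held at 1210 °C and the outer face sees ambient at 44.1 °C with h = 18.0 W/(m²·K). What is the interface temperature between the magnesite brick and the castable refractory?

T = 988 °C

Series thermal resistances, inner to outer:
  R_magnesite brick = L/(kA) = 0.272/(3.61·2.01) = 0.03749 K/W
  R_castable refractory = L/(kA) = 0.216/(0.818·2.01) = 0.1314 K/W
  R_conv,out = 1/(hA) = 1/(18.0·2.01) = 0.02764 K/W
ΣR = 0.03749 + 0.1314 + 0.02764 = 0.1965 K/W
Q = ΔT/ΣR = (1210 °C − 44.1 °C)/0.1965 = 5933 W
From the inner boundary to the magnesite brick/castable refractory interface, ΣR_partial = 0.03749 K/W.
T_interface = T_in − Q·ΣR_partial = 1210 °C − (5933)(0.03749) = 988 °C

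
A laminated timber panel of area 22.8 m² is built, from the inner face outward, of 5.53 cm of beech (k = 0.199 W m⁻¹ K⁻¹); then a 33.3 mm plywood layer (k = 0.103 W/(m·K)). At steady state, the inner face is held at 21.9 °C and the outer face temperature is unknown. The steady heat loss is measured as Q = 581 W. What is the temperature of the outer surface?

T_out = 6.58 °C

Sum the resistances:
  R_beech = L/(kA) = 0.0553/(0.199·22.8) = 0.01219 K/W
  R_plywood = L/(kA) = 0.0333/(0.103·22.8) = 0.01418 K/W
ΣR = 0.02637 K/W
ΔT = Q·ΣR = 581 × 0.02637 = 15.32 K
Heat flows outward, so T_out = T_in − ΔT = 21.9 − 15.32 = 6.58 °C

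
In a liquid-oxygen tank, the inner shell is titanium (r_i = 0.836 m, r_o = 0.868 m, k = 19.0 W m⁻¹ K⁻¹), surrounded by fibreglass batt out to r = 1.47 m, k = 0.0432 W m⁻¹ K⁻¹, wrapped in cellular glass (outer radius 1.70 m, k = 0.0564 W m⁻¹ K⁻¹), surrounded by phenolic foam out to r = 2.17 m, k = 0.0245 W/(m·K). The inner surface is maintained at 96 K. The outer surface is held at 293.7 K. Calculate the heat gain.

Treat each layer as a resistance in series:
  R_titanium = (1/0.836 − 1/0.868)/(4πk) = 0.04410/(4π·19.0) = 1.847×10^-4 K/W
  R_fibreglass batt = (1/0.868 − 1/1.47)/(4πk) = 0.4718/(4π·0.0432) = 0.8691 K/W
  R_cellular glass = (1/1.47 − 1/1.70)/(4πk) = 0.09204/(4π·0.0564) = 0.1299 K/W
  R_phenolic foam = (1/1.70 − 1/2.17)/(4πk) = 0.1274/(4π·0.0245) = 0.4138 K/W
ΣR = 1.847×10^-4 + 0.8691 + 0.1299 + 0.4138 = 1.413 K/W
Q = ΔT/ΣR = (96 K − 293.7 K)/1.413 = -140 W
(Negative Q ⇒ heat flows inward; heat gain = 140 W.)

Q = 140 W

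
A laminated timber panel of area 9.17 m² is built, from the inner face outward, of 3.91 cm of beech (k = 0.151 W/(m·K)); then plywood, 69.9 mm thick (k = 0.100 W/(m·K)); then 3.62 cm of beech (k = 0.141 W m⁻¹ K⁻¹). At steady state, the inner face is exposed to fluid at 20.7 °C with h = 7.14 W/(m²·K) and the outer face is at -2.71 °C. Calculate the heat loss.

Series thermal resistances, inner to outer:
  R_conv,in = 1/(hA) = 1/(7.14·9.17) = 0.01527 K/W
  R_beech = L/(kA) = 0.0391/(0.151·9.17) = 0.02824 K/W
  R_plywood = L/(kA) = 0.0699/(0.100·9.17) = 0.07623 K/W
  R_beech = L/(kA) = 0.0362/(0.141·9.17) = 0.02800 K/W
ΣR = 0.01527 + 0.02824 + 0.07623 + 0.02800 = 0.1477 K/W
Q = ΔT/ΣR = (20.7 °C − -2.71 °C)/0.1477 = 158 W

Q = 158 W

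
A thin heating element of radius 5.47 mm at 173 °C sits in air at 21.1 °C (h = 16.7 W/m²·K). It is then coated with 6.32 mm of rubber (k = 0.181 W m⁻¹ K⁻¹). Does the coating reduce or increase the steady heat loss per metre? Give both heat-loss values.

increases: 87.2 → 102 W/m

Critical radius for a cylinder: r_cr = k/h = 0.0108 m = 1.08 cm.
Outer radius after coating: r₂ = 0.00547 + 0.00632 = 0.01179 m.
r₁ < r_cr < r₂: heat loss rises to a maximum at r_cr then falls. Whether the coating helps depends on whether Q(r₂) has dropped back below Q(r₁).
Bare: R = 1/(2πr₁h) = 1.742 m·K/W; Q = 151.9/1.742 = 87.2 W/m.
Coated: R = R_cond + R_conv = 1.484 m·K/W; Q = 151.9/1.484 = 102 W/m.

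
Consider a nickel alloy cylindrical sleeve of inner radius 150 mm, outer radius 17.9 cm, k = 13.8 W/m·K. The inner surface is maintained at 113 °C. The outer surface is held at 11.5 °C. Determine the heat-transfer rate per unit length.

Q' = 49.8 kW/m

Q' = 2πk·ΔT/ln(r₂/r₁) = 2π × 13.8 × 101.5 / ln(0.179/0.150) = 49800 W/m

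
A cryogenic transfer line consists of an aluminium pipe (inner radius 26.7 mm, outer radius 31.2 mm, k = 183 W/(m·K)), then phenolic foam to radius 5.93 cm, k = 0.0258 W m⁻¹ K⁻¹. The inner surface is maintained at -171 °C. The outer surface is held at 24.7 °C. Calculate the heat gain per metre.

Resistance network (inner→outer):
  R'_aluminium = ln(0.0312/0.0267)/(2πk) = 0.1558/(2π·183) = 1.355×10^-4 m·K/W
  R'_phenolic foam = ln(0.0593/0.0312)/(2πk) = 0.6422/(2π·0.0258) = 3.962 m·K/W
ΣR = 1.355×10^-4 + 3.962 = 3.962 m·K/W
Q' = ΔT/ΣR = (-171 °C − 24.7 °C)/3.962 = -49.4 W/m
(Negative Q' ⇒ heat flows inward; heat gain = 49.4 W/m.)

Q' = 49.4 W/m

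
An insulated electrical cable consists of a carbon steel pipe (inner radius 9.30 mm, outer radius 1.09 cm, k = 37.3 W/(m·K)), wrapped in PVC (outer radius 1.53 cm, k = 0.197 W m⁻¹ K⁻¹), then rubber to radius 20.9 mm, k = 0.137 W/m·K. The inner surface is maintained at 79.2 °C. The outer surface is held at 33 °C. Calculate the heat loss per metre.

Q' = 72.5 W/m

Resistance network (inner→outer):
  R'_carbon steel = ln(0.0109/0.00930)/(2πk) = 0.1587/(2π·37.3) = 6.774×10^-4 m·K/W
  R'_PVC = ln(0.0153/0.0109)/(2πk) = 0.3391/(2π·0.197) = 0.2739 m·K/W
  R'_rubber = ln(0.0209/0.0153)/(2πk) = 0.3119/(2π·0.137) = 0.3623 m·K/W
ΣR = 6.774×10^-4 + 0.2739 + 0.3623 = 0.6369 m·K/W
Q' = ΔT/ΣR = (79.2 °C − 33 °C)/0.6369 = 72.5 W/m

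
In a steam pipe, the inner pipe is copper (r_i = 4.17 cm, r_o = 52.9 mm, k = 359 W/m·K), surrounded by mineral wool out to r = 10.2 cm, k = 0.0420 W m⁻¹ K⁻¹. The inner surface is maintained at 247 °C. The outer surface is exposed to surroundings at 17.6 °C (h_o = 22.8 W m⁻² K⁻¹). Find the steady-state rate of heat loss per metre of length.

Series thermal resistances, inner to outer:
  R'_copper = ln(0.0529/0.0417)/(2πk) = 0.2379/(2π·359) = 1.055×10^-4 m·K/W
  R'_mineral wool = ln(0.102/0.0529)/(2πk) = 0.6566/(2π·0.0420) = 2.488 m·K/W
  R'_conv,out = 1/(2πr h) = 1/(2π·0.102·22.8) = 0.06844 m·K/W
ΣR = 1.055×10^-4 + 2.488 + 0.06844 = 2.557 m·K/W
Q' = ΔT/ΣR = (247 °C − 17.6 °C)/2.557 = 89.7 W/m

Q' = 89.7 W/m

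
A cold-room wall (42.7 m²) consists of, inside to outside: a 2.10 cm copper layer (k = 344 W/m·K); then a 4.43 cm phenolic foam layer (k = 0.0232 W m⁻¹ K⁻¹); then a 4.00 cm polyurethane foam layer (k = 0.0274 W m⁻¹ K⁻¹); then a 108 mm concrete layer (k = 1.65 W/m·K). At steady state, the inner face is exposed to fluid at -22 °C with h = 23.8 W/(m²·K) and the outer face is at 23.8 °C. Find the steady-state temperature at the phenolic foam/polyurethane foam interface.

Resistance network (inner→outer):
  R_conv,in = 1/(hA) = 1/(23.8·42.7) = 9.840×10^-4 K/W
  R_copper = L/(kA) = 0.0210/(344·42.7) = 1.430×10^-6 K/W
  R_phenolic foam = L/(kA) = 0.0443/(0.0232·42.7) = 0.04472 K/W
  R_polyurethane foam = L/(kA) = 0.0400/(0.0274·42.7) = 0.03419 K/W
  R_concrete = L/(kA) = 0.108/(1.65·42.7) = 0.001533 K/W
ΣR = 9.840×10^-4 + 1.430×10^-6 + 0.04472 + 0.03419 + 0.001533 = 0.08143 K/W
Q = ΔT/ΣR = (-22 °C − 23.8 °C)/0.08143 = -562.4 W
From the inner boundary to the phenolic foam/polyurethane foam interface, ΣR_partial = 0.04571 K/W.
T_interface = T_in − Q·ΣR_partial = -22 °C − (-562.4)(0.04571) = 3.71 °C

T = 3.71 °C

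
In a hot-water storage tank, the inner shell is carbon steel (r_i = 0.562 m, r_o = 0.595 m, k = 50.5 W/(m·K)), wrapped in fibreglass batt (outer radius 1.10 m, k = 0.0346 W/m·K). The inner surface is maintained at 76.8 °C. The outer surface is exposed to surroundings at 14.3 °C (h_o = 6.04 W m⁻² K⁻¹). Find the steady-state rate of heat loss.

Resistance network (inner→outer):
  R_carbon steel = (1/0.562 − 1/0.595)/(4πk) = 0.09869/(4π·50.5) = 1.555×10^-4 K/W
  R_fibreglass batt = (1/0.595 − 1/1.10)/(4πk) = 0.7716/(4π·0.0346) = 1.775 K/W
  R_conv,out = 1/(4πr²h) = 1/(4π·1.10²·6.04) = 0.01089 K/W
ΣR = 1.555×10^-4 + 1.775 + 0.01089 = 1.786 K/W
Q = ΔT/ΣR = (76.8 °C − 14.3 °C)/1.786 = 35.0 W

Q = 35.0 W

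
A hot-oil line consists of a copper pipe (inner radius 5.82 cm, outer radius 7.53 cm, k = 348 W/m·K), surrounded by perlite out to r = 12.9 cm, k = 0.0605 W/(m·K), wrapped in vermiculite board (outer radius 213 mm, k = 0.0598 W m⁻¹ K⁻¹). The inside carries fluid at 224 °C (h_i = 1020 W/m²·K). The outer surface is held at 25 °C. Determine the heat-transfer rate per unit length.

Q' = 72.3 W/m

Resistance network (inner→outer):
  R'_conv,in = 1/(2πr h) = 1/(2π·0.0582·1020) = 0.002681 m·K/W
  R'_copper = ln(0.0753/0.0582)/(2πk) = 0.2576/(2π·348) = 1.178×10^-4 m·K/W
  R'_perlite = ln(0.129/0.0753)/(2πk) = 0.5383/(2π·0.0605) = 1.416 m·K/W
  R'_vermiculite board = ln(0.213/0.129)/(2πk) = 0.5015/(2π·0.0598) = 1.335 m·K/W
ΣR = 0.002681 + 1.178×10^-4 + 1.416 + 1.335 = 2.754 m·K/W
Q' = ΔT/ΣR = (224 °C − 25 °C)/2.754 = 72.3 W/m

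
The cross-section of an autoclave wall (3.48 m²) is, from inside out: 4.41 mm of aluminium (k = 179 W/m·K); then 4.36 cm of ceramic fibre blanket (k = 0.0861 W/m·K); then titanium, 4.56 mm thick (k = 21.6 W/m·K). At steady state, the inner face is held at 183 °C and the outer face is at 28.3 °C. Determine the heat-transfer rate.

Q = 1060 W

Treat each layer as a resistance in series:
  R_aluminium = L/(kA) = 0.00441/(179·3.48) = 7.080×10^-6 K/W
  R_ceramic fibre blanket = L/(kA) = 0.0436/(0.0861·3.48) = 0.1455 K/W
  R_titanium = L/(kA) = 0.00456/(21.6·3.48) = 6.066×10^-5 K/W
ΣR = 7.080×10^-6 + 0.1455 + 6.066×10^-5 = 0.1456 K/W
Q = ΔT/ΣR = (183 °C − 28.3 °C)/0.1456 = 1060 W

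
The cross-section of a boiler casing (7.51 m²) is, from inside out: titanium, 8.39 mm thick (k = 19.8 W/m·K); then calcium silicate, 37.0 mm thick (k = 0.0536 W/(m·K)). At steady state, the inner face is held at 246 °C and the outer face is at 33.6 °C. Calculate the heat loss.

Resistance network (inner→outer):
  R_titanium = L/(kA) = 0.00839/(19.8·7.51) = 5.642×10^-5 K/W
  R_calcium silicate = L/(kA) = 0.0370/(0.0536·7.51) = 0.09192 K/W
ΣR = 5.642×10^-5 + 0.09192 = 0.09198 K/W
Q = ΔT/ΣR = (246 °C − 33.6 °C)/0.09198 = 2310 W

Q = 2310 W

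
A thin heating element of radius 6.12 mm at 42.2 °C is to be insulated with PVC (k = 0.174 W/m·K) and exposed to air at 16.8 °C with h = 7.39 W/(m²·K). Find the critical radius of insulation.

r_cr = 2.35 cm

For a cylinder, r_cr = k_ins/h = 0.174/7.39 = 0.0235 m = 2.35 cm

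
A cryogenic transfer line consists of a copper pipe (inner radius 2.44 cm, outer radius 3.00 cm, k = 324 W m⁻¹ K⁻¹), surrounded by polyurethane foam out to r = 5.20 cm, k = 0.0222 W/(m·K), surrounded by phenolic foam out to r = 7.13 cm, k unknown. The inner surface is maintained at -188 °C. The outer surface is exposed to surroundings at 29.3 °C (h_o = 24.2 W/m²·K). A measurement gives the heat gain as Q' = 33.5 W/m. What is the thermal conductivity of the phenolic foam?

k = 0.0205 W/m·K

ΣR = ΔT/Q' = |-188 − 29.3|/33.5 = 6.487 m·K/W
Known resistances:
  R'_copper = ln(0.0300/0.0244)/(2πk) = 0.2066/(2π·324) = 1.015×10^-4 m·K/W
  R'_polyurethane foam = ln(0.0520/0.0300)/(2πk) = 0.5500/(2π·0.0222) = 3.943 m·K/W
  R'_conv,out = 1/(2πr h) = 1/(2π·0.0713·24.2) = 0.09224 m·K/W
R_phenolic foam = ΣR − ΣR_known = 6.487 − 4.035 = 2.452 m·K/W
ln(r₂/r₁)/(2πk) = 2.452 ⇒ k = 0.3157/(2π·2.452) = 0.0205 W/m·K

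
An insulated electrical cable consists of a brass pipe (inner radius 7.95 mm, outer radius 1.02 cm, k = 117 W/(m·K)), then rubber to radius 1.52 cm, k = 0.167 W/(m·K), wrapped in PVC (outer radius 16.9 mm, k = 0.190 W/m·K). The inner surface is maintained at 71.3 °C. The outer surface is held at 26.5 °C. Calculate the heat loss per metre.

Series thermal resistances, inner to outer:
  R'_brass = ln(0.0102/0.00795)/(2πk) = 0.2492/(2π·117) = 3.390×10^-4 m·K/W
  R'_rubber = ln(0.0152/0.0102)/(2πk) = 0.3989/(2π·0.167) = 0.3802 m·K/W
  R'_PVC = ln(0.0169/0.0152)/(2πk) = 0.1060/(2π·0.190) = 0.08881 m·K/W
ΣR = 3.390×10^-4 + 0.3802 + 0.08881 = 0.4693 m·K/W
Q' = ΔT/ΣR = (71.3 °C − 26.5 °C)/0.4693 = 95.5 W/m

Q' = 95.5 W/m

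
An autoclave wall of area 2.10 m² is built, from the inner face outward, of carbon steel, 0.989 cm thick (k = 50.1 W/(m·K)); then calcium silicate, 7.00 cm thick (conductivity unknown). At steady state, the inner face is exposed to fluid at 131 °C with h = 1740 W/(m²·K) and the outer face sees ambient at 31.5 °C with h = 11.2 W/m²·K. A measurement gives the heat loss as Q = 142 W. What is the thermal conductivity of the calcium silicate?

ΣR = ΔT/Q = |131 − 31.5|/142 = 0.7007 K/W
Known resistances:
  R_conv,in = 1/(hA) = 1/(1740·2.10) = 2.737×10^-4 K/W
  R_carbon steel = L/(kA) = 0.00989/(50.1·2.10) = 9.400×10^-5 K/W
  R_conv,out = 1/(hA) = 1/(11.2·2.10) = 0.04252 K/W
R_calcium silicate = ΣR − ΣR_known = 0.7007 − 0.04289 = 0.6578 K/W
L/(kA) = 0.6578 ⇒ k = 0.0700/(0.6578·2.10) = 0.0507 W/m·K

k = 0.0507 W/m·K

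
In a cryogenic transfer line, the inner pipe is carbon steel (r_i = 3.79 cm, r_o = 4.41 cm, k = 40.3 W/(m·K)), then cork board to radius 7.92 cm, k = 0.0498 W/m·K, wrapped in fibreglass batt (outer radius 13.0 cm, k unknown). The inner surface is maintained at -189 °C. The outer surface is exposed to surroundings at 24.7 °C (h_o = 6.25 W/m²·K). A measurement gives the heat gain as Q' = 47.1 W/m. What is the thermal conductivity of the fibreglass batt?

ΣR = ΔT/Q' = |-189 − 24.7|/47.1 = 4.537 m·K/W
Known resistances:
  R'_carbon steel = ln(0.0441/0.0379)/(2πk) = 0.1515/(2π·40.3) = 5.983×10^-4 m·K/W
  R'_cork board = ln(0.0792/0.0441)/(2πk) = 0.5855/(2π·0.0498) = 1.871 m·K/W
  R'_conv,out = 1/(2πr h) = 1/(2π·0.130·6.25) = 0.1959 m·K/W
R_fibreglass batt = ΣR − ΣR_known = 4.537 − 2.067 = 2.470 m·K/W
ln(r₂/r₁)/(2πk) = 2.470 ⇒ k = 0.4956/(2π·2.470) = 0.0319 W/m·K

k = 0.0319 W/m·K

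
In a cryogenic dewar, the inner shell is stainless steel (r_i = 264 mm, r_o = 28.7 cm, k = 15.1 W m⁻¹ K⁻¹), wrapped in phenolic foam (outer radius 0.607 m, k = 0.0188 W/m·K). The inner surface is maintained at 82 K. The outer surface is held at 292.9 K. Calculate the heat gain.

Q = 27.1 W

Resistance network (inner→outer):
  R_stainless steel = (1/0.264 − 1/0.287)/(4πk) = 0.3036/(4π·15.1) = 0.001600 K/W
  R_phenolic foam = (1/0.287 − 1/0.607)/(4πk) = 1.837/(4π·0.0188) = 7.775 K/W
ΣR = 0.001600 + 7.775 = 7.777 K/W
Q = ΔT/ΣR = (82 K − 292.9 K)/7.777 = -27.1 W
(Negative Q ⇒ heat flows inward; heat gain = 27.1 W.)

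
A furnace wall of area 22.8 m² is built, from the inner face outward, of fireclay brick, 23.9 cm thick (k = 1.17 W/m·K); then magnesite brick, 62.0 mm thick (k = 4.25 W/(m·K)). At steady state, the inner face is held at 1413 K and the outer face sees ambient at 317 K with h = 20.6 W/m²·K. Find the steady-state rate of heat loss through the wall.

Treat each layer as a resistance in series:
  R_fireclay brick = L/(kA) = 0.239/(1.17·22.8) = 0.008959 K/W
  R_magnesite brick = L/(kA) = 0.0620/(4.25·22.8) = 6.398×10^-4 K/W
  R_conv,out = 1/(hA) = 1/(20.6·22.8) = 0.002129 K/W
ΣR = 0.008959 + 6.398×10^-4 + 0.002129 = 0.01173 K/W
Q = ΔT/ΣR = (1413 K − 317 K)/0.01173 = 93400 W

Q = 93.4 kW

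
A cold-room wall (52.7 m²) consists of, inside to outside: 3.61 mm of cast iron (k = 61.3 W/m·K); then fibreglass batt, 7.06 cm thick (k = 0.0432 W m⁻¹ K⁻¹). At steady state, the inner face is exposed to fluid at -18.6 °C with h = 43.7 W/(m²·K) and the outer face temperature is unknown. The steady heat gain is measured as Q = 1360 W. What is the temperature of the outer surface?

Sum the resistances:
  R_conv,in = 1/(hA) = 1/(43.7·52.7) = 4.342×10^-4 K/W
  R_cast iron = L/(kA) = 0.00361/(61.3·52.7) = 1.117×10^-6 K/W
  R_fibreglass batt = L/(kA) = 0.0706/(0.0432·52.7) = 0.03101 K/W
ΣR = 0.03145 K/W
ΔT = Q·ΣR = 1360 × 0.03145 = 42.77 K
Heat flows inward, so T_out = T_in + ΔT = -18.6 + 42.77 = 24.2 °C

T_out = 24.2 °C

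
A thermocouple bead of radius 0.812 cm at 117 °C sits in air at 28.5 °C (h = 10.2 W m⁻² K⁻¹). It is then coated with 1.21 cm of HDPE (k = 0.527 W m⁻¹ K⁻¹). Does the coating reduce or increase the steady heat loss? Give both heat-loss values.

increases: 0.748 → 2.93 W

Critical radius for a sphere: r_cr = 2k/h = 0.103 m = 10.3 cm.
Outer radius after coating: r₂ = 0.00812 + 0.0121 = 0.02022 m.
Since r₁ < r_cr and r₂ ≤ r_cr, the coating moves toward the maximum at r_cr — heat loss rises.
Bare: R = 1/(4πr₁²h) = 118.3 K/W; Q = 88.5/118.3 = 0.748 W.
Coated: R = R_cond + R_conv = 30.21 K/W; Q = 88.5/30.21 = 2.93 W.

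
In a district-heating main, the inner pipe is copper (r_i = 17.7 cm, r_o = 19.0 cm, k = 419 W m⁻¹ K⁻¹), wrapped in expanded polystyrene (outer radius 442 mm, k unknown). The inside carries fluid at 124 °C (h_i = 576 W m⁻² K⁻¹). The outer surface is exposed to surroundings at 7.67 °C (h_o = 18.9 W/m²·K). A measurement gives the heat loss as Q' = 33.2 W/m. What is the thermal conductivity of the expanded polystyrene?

ΣR = ΔT/Q' = |124 − 7.67|/33.2 = 3.504 m·K/W
Known resistances:
  R'_conv,in = 1/(2πr h) = 1/(2π·0.177·576) = 0.001561 m·K/W
  R'_copper = ln(0.190/0.177)/(2πk) = 0.07087/(2π·419) = 2.692×10^-5 m·K/W
  R'_conv,out = 1/(2πr h) = 1/(2π·0.442·18.9) = 0.01905 m·K/W
R_expanded polystyrene = ΣR − ΣR_known = 3.504 − 0.02064 = 3.483 m·K/W
ln(r₂/r₁)/(2πk) = 3.483 ⇒ k = 0.8443/(2π·3.483) = 0.0386 W/m·K

k = 0.0386 W/m·K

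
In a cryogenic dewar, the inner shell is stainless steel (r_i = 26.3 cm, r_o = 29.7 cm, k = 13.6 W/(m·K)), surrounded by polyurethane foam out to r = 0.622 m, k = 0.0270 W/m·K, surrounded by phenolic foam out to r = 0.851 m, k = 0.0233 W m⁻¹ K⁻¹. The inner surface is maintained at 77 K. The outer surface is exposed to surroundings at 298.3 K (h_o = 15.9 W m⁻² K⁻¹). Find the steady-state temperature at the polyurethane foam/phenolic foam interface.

Resistance network (inner→outer):
  R_stainless steel = (1/0.263 − 1/0.297)/(4πk) = 0.4353/(4π·13.6) = 0.002547 K/W
  R_polyurethane foam = (1/0.297 − 1/0.622)/(4πk) = 1.759/(4π·0.0270) = 5.185 K/W
  R_phenolic foam = (1/0.622 − 1/0.851)/(4πk) = 0.4326/(4π·0.0233) = 1.478 K/W
  R_conv,out = 1/(4πr²h) = 1/(4π·0.851²·15.9) = 0.006911 K/W
ΣR = 0.002547 + 5.185 + 1.478 + 0.006911 = 6.672 K/W
Q = ΔT/ΣR = (77 K − 298.3 K)/6.672 = -33.17 W
From the inner boundary to the polyurethane foam/phenolic foam interface, ΣR_partial = 5.188 K/W.
T_interface = T_in − Q·ΣR_partial = 77 K − (-33.17)(5.188) = 249.1 K

T = 249.1 K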